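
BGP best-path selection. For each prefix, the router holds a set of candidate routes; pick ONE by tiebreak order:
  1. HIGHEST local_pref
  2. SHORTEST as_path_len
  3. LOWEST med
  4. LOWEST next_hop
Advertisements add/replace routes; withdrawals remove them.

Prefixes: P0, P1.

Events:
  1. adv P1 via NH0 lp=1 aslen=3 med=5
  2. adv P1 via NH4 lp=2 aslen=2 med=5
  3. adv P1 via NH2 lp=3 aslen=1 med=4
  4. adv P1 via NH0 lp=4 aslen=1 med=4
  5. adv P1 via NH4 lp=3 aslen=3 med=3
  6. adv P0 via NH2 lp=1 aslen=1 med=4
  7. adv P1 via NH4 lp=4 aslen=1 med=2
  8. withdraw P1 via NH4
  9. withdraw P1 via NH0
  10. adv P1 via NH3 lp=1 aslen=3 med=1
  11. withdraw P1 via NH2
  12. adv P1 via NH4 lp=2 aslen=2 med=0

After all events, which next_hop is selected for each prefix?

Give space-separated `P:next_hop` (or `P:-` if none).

Op 1: best P0=- P1=NH0
Op 2: best P0=- P1=NH4
Op 3: best P0=- P1=NH2
Op 4: best P0=- P1=NH0
Op 5: best P0=- P1=NH0
Op 6: best P0=NH2 P1=NH0
Op 7: best P0=NH2 P1=NH4
Op 8: best P0=NH2 P1=NH0
Op 9: best P0=NH2 P1=NH2
Op 10: best P0=NH2 P1=NH2
Op 11: best P0=NH2 P1=NH3
Op 12: best P0=NH2 P1=NH4

Answer: P0:NH2 P1:NH4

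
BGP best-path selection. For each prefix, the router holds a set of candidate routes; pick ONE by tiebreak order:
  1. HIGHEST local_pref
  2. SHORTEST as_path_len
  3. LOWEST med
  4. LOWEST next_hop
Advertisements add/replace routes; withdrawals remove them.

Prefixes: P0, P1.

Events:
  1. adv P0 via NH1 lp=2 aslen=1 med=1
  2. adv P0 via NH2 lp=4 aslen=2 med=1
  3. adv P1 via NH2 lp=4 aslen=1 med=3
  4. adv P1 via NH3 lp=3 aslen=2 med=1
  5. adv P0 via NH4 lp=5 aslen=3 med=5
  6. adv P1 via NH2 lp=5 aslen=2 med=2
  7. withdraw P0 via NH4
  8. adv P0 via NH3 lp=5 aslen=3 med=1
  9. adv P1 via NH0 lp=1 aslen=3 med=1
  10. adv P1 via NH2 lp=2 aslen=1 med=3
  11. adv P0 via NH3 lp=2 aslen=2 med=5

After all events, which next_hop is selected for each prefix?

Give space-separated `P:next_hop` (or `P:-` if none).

Op 1: best P0=NH1 P1=-
Op 2: best P0=NH2 P1=-
Op 3: best P0=NH2 P1=NH2
Op 4: best P0=NH2 P1=NH2
Op 5: best P0=NH4 P1=NH2
Op 6: best P0=NH4 P1=NH2
Op 7: best P0=NH2 P1=NH2
Op 8: best P0=NH3 P1=NH2
Op 9: best P0=NH3 P1=NH2
Op 10: best P0=NH3 P1=NH3
Op 11: best P0=NH2 P1=NH3

Answer: P0:NH2 P1:NH3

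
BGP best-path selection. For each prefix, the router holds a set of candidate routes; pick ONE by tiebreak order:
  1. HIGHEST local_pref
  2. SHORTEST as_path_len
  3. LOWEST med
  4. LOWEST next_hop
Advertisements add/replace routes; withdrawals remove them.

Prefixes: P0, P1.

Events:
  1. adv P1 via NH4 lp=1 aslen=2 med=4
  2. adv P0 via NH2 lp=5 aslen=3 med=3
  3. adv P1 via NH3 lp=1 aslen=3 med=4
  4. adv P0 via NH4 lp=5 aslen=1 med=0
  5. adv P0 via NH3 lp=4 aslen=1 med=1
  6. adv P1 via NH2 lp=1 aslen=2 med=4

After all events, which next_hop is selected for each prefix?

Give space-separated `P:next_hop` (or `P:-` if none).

Op 1: best P0=- P1=NH4
Op 2: best P0=NH2 P1=NH4
Op 3: best P0=NH2 P1=NH4
Op 4: best P0=NH4 P1=NH4
Op 5: best P0=NH4 P1=NH4
Op 6: best P0=NH4 P1=NH2

Answer: P0:NH4 P1:NH2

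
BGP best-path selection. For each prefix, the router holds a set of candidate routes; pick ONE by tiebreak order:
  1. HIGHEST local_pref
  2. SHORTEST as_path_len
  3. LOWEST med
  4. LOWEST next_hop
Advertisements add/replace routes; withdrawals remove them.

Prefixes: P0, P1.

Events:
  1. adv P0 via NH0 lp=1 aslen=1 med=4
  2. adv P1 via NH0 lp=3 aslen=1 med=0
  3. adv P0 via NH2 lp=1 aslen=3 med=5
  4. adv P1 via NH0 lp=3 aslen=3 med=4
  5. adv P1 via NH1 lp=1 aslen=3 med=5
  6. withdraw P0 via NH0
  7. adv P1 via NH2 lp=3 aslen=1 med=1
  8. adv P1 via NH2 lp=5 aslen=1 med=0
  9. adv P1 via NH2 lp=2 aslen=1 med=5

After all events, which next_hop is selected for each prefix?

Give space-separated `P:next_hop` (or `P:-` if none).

Op 1: best P0=NH0 P1=-
Op 2: best P0=NH0 P1=NH0
Op 3: best P0=NH0 P1=NH0
Op 4: best P0=NH0 P1=NH0
Op 5: best P0=NH0 P1=NH0
Op 6: best P0=NH2 P1=NH0
Op 7: best P0=NH2 P1=NH2
Op 8: best P0=NH2 P1=NH2
Op 9: best P0=NH2 P1=NH0

Answer: P0:NH2 P1:NH0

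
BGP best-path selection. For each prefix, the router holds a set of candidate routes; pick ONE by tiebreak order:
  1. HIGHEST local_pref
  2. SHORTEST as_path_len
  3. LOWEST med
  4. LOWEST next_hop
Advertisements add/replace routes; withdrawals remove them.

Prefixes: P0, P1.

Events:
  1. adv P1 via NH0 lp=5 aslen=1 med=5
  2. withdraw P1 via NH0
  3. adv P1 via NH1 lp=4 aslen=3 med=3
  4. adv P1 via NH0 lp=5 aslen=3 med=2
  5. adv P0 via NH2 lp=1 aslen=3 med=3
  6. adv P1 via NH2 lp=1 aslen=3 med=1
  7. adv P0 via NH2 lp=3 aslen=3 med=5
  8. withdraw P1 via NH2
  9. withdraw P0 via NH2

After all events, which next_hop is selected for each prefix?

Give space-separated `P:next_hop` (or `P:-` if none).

Answer: P0:- P1:NH0

Derivation:
Op 1: best P0=- P1=NH0
Op 2: best P0=- P1=-
Op 3: best P0=- P1=NH1
Op 4: best P0=- P1=NH0
Op 5: best P0=NH2 P1=NH0
Op 6: best P0=NH2 P1=NH0
Op 7: best P0=NH2 P1=NH0
Op 8: best P0=NH2 P1=NH0
Op 9: best P0=- P1=NH0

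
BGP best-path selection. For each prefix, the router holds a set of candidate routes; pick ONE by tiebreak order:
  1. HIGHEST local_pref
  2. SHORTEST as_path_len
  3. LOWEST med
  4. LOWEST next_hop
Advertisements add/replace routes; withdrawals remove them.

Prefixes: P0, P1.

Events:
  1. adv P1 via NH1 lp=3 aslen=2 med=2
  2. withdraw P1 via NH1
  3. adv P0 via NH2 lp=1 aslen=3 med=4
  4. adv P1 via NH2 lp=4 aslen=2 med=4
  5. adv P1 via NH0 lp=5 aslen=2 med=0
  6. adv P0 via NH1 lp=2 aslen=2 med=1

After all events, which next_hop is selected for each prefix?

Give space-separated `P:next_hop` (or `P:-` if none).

Op 1: best P0=- P1=NH1
Op 2: best P0=- P1=-
Op 3: best P0=NH2 P1=-
Op 4: best P0=NH2 P1=NH2
Op 5: best P0=NH2 P1=NH0
Op 6: best P0=NH1 P1=NH0

Answer: P0:NH1 P1:NH0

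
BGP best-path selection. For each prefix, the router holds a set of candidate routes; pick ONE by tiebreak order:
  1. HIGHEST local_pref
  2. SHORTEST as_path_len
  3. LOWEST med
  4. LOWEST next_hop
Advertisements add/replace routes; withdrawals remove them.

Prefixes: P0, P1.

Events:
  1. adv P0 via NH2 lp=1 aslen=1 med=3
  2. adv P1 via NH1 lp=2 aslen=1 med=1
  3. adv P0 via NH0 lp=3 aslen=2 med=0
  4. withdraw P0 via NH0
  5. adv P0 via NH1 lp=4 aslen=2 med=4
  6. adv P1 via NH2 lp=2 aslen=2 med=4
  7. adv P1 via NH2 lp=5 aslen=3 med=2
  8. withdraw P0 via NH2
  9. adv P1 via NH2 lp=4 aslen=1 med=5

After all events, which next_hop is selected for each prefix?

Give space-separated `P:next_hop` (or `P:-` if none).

Answer: P0:NH1 P1:NH2

Derivation:
Op 1: best P0=NH2 P1=-
Op 2: best P0=NH2 P1=NH1
Op 3: best P0=NH0 P1=NH1
Op 4: best P0=NH2 P1=NH1
Op 5: best P0=NH1 P1=NH1
Op 6: best P0=NH1 P1=NH1
Op 7: best P0=NH1 P1=NH2
Op 8: best P0=NH1 P1=NH2
Op 9: best P0=NH1 P1=NH2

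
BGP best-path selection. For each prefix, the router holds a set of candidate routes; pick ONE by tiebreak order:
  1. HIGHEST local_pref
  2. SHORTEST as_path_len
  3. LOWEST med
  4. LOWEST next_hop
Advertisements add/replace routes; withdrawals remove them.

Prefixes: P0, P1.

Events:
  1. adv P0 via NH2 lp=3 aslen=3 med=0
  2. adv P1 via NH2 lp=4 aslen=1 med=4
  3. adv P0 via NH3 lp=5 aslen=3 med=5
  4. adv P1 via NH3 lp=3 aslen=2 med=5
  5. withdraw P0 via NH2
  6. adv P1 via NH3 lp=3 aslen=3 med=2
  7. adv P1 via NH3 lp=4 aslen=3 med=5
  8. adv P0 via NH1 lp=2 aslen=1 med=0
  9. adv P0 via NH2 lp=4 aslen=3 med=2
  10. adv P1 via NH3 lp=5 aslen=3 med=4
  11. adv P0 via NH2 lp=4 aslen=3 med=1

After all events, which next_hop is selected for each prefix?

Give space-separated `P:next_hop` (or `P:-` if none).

Answer: P0:NH3 P1:NH3

Derivation:
Op 1: best P0=NH2 P1=-
Op 2: best P0=NH2 P1=NH2
Op 3: best P0=NH3 P1=NH2
Op 4: best P0=NH3 P1=NH2
Op 5: best P0=NH3 P1=NH2
Op 6: best P0=NH3 P1=NH2
Op 7: best P0=NH3 P1=NH2
Op 8: best P0=NH3 P1=NH2
Op 9: best P0=NH3 P1=NH2
Op 10: best P0=NH3 P1=NH3
Op 11: best P0=NH3 P1=NH3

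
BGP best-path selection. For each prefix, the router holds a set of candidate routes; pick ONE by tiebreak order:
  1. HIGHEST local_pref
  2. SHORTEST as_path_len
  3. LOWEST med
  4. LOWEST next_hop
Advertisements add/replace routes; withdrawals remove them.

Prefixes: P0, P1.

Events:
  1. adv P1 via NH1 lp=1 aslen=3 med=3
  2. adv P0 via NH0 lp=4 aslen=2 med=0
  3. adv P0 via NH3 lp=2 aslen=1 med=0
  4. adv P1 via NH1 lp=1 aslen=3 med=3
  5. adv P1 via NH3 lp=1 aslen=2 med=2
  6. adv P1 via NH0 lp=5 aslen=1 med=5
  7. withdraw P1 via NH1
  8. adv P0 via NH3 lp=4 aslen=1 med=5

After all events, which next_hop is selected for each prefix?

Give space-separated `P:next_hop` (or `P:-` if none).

Answer: P0:NH3 P1:NH0

Derivation:
Op 1: best P0=- P1=NH1
Op 2: best P0=NH0 P1=NH1
Op 3: best P0=NH0 P1=NH1
Op 4: best P0=NH0 P1=NH1
Op 5: best P0=NH0 P1=NH3
Op 6: best P0=NH0 P1=NH0
Op 7: best P0=NH0 P1=NH0
Op 8: best P0=NH3 P1=NH0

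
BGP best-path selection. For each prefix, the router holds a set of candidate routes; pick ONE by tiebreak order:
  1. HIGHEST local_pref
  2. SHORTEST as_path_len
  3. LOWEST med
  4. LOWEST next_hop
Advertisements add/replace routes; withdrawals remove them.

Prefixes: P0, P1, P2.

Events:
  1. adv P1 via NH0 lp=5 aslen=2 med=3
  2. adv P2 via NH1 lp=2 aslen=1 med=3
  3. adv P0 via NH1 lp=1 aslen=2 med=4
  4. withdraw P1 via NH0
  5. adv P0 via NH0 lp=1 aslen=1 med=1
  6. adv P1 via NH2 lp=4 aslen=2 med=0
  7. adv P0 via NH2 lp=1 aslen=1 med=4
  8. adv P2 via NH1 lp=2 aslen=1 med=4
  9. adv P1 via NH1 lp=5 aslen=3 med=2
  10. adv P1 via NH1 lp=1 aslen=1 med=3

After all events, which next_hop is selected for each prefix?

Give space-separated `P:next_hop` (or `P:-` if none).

Op 1: best P0=- P1=NH0 P2=-
Op 2: best P0=- P1=NH0 P2=NH1
Op 3: best P0=NH1 P1=NH0 P2=NH1
Op 4: best P0=NH1 P1=- P2=NH1
Op 5: best P0=NH0 P1=- P2=NH1
Op 6: best P0=NH0 P1=NH2 P2=NH1
Op 7: best P0=NH0 P1=NH2 P2=NH1
Op 8: best P0=NH0 P1=NH2 P2=NH1
Op 9: best P0=NH0 P1=NH1 P2=NH1
Op 10: best P0=NH0 P1=NH2 P2=NH1

Answer: P0:NH0 P1:NH2 P2:NH1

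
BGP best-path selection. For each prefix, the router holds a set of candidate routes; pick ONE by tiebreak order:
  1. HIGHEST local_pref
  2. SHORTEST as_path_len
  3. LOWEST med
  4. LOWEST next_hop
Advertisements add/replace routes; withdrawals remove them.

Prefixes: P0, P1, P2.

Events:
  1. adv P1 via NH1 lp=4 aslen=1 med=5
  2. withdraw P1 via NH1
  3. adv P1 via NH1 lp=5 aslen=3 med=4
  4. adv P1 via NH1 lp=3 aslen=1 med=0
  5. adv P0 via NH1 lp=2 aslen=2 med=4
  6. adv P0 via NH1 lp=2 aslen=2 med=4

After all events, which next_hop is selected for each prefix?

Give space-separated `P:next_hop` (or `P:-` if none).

Op 1: best P0=- P1=NH1 P2=-
Op 2: best P0=- P1=- P2=-
Op 3: best P0=- P1=NH1 P2=-
Op 4: best P0=- P1=NH1 P2=-
Op 5: best P0=NH1 P1=NH1 P2=-
Op 6: best P0=NH1 P1=NH1 P2=-

Answer: P0:NH1 P1:NH1 P2:-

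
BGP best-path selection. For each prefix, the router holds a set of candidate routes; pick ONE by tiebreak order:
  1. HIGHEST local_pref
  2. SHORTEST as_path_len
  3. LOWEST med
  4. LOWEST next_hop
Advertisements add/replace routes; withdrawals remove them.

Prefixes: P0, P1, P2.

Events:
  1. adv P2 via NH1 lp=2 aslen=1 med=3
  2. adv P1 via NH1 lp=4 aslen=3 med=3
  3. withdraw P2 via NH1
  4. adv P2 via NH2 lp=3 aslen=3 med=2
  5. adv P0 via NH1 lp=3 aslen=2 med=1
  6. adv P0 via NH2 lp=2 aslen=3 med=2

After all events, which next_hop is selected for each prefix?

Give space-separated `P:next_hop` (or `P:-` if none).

Answer: P0:NH1 P1:NH1 P2:NH2

Derivation:
Op 1: best P0=- P1=- P2=NH1
Op 2: best P0=- P1=NH1 P2=NH1
Op 3: best P0=- P1=NH1 P2=-
Op 4: best P0=- P1=NH1 P2=NH2
Op 5: best P0=NH1 P1=NH1 P2=NH2
Op 6: best P0=NH1 P1=NH1 P2=NH2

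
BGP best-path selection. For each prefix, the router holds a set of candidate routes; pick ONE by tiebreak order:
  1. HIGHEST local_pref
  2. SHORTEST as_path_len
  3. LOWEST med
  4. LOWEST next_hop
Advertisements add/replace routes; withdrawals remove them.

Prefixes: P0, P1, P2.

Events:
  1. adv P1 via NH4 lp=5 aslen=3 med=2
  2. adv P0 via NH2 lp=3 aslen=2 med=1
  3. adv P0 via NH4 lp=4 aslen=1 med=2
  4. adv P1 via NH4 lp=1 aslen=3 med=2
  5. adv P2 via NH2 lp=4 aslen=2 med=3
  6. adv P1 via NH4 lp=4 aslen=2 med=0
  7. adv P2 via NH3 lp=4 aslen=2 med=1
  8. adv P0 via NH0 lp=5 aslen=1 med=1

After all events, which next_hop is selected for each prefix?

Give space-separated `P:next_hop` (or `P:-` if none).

Answer: P0:NH0 P1:NH4 P2:NH3

Derivation:
Op 1: best P0=- P1=NH4 P2=-
Op 2: best P0=NH2 P1=NH4 P2=-
Op 3: best P0=NH4 P1=NH4 P2=-
Op 4: best P0=NH4 P1=NH4 P2=-
Op 5: best P0=NH4 P1=NH4 P2=NH2
Op 6: best P0=NH4 P1=NH4 P2=NH2
Op 7: best P0=NH4 P1=NH4 P2=NH3
Op 8: best P0=NH0 P1=NH4 P2=NH3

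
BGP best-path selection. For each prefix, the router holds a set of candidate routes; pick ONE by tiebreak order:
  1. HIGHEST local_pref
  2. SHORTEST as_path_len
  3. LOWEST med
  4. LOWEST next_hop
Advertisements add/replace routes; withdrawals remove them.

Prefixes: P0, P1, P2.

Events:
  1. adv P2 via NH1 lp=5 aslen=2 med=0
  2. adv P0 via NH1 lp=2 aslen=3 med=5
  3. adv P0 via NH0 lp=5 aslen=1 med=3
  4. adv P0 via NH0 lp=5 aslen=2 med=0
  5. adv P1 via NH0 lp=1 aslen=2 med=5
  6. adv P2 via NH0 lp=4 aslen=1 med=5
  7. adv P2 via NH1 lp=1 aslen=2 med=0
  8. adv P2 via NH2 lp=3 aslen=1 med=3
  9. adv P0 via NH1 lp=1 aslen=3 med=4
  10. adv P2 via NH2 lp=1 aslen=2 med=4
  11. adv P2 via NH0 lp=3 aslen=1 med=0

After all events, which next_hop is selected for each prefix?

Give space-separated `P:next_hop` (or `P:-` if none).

Op 1: best P0=- P1=- P2=NH1
Op 2: best P0=NH1 P1=- P2=NH1
Op 3: best P0=NH0 P1=- P2=NH1
Op 4: best P0=NH0 P1=- P2=NH1
Op 5: best P0=NH0 P1=NH0 P2=NH1
Op 6: best P0=NH0 P1=NH0 P2=NH1
Op 7: best P0=NH0 P1=NH0 P2=NH0
Op 8: best P0=NH0 P1=NH0 P2=NH0
Op 9: best P0=NH0 P1=NH0 P2=NH0
Op 10: best P0=NH0 P1=NH0 P2=NH0
Op 11: best P0=NH0 P1=NH0 P2=NH0

Answer: P0:NH0 P1:NH0 P2:NH0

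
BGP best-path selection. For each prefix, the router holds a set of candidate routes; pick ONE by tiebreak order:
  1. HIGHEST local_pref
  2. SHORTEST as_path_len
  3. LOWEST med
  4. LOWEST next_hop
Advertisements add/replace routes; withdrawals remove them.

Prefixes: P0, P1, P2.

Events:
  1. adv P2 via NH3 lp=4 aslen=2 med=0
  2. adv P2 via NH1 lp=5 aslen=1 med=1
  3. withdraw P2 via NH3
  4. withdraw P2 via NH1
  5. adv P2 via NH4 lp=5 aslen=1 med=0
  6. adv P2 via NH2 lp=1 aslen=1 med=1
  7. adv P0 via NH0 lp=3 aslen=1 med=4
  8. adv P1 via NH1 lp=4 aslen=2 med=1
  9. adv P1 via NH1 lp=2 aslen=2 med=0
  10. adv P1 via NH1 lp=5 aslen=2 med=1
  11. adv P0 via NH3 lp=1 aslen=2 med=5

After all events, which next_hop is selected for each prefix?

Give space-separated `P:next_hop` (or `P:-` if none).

Op 1: best P0=- P1=- P2=NH3
Op 2: best P0=- P1=- P2=NH1
Op 3: best P0=- P1=- P2=NH1
Op 4: best P0=- P1=- P2=-
Op 5: best P0=- P1=- P2=NH4
Op 6: best P0=- P1=- P2=NH4
Op 7: best P0=NH0 P1=- P2=NH4
Op 8: best P0=NH0 P1=NH1 P2=NH4
Op 9: best P0=NH0 P1=NH1 P2=NH4
Op 10: best P0=NH0 P1=NH1 P2=NH4
Op 11: best P0=NH0 P1=NH1 P2=NH4

Answer: P0:NH0 P1:NH1 P2:NH4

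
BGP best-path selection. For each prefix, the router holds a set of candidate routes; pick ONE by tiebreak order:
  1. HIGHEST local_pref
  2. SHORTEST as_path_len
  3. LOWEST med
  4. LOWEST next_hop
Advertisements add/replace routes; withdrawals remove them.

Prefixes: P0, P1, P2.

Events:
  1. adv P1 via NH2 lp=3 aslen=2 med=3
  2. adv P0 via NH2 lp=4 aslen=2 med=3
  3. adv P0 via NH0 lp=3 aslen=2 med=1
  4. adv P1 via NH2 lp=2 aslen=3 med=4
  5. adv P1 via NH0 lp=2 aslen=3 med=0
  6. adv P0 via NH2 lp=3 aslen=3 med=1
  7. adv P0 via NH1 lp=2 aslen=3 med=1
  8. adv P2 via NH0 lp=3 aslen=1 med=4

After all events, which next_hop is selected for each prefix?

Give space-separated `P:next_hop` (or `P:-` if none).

Op 1: best P0=- P1=NH2 P2=-
Op 2: best P0=NH2 P1=NH2 P2=-
Op 3: best P0=NH2 P1=NH2 P2=-
Op 4: best P0=NH2 P1=NH2 P2=-
Op 5: best P0=NH2 P1=NH0 P2=-
Op 6: best P0=NH0 P1=NH0 P2=-
Op 7: best P0=NH0 P1=NH0 P2=-
Op 8: best P0=NH0 P1=NH0 P2=NH0

Answer: P0:NH0 P1:NH0 P2:NH0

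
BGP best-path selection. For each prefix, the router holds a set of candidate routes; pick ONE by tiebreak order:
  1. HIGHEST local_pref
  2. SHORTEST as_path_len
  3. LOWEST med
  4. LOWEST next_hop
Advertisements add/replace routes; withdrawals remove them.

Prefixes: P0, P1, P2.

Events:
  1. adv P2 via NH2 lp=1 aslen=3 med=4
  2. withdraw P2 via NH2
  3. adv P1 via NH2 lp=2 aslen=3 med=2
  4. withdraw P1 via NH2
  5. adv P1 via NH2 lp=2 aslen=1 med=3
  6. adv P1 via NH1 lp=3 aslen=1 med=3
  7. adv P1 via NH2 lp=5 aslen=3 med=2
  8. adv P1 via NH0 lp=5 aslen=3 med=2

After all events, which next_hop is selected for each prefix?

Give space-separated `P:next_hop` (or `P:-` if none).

Answer: P0:- P1:NH0 P2:-

Derivation:
Op 1: best P0=- P1=- P2=NH2
Op 2: best P0=- P1=- P2=-
Op 3: best P0=- P1=NH2 P2=-
Op 4: best P0=- P1=- P2=-
Op 5: best P0=- P1=NH2 P2=-
Op 6: best P0=- P1=NH1 P2=-
Op 7: best P0=- P1=NH2 P2=-
Op 8: best P0=- P1=NH0 P2=-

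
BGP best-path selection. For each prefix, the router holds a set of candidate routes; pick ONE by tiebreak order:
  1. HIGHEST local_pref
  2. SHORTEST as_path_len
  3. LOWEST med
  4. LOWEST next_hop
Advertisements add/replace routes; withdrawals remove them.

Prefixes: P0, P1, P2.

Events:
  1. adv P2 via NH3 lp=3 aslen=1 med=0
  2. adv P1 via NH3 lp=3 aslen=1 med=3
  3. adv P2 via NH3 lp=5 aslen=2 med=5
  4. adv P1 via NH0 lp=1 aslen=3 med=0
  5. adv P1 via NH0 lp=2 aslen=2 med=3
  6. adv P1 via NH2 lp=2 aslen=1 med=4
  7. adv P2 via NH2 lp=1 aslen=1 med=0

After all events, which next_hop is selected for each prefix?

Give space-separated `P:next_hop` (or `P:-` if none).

Answer: P0:- P1:NH3 P2:NH3

Derivation:
Op 1: best P0=- P1=- P2=NH3
Op 2: best P0=- P1=NH3 P2=NH3
Op 3: best P0=- P1=NH3 P2=NH3
Op 4: best P0=- P1=NH3 P2=NH3
Op 5: best P0=- P1=NH3 P2=NH3
Op 6: best P0=- P1=NH3 P2=NH3
Op 7: best P0=- P1=NH3 P2=NH3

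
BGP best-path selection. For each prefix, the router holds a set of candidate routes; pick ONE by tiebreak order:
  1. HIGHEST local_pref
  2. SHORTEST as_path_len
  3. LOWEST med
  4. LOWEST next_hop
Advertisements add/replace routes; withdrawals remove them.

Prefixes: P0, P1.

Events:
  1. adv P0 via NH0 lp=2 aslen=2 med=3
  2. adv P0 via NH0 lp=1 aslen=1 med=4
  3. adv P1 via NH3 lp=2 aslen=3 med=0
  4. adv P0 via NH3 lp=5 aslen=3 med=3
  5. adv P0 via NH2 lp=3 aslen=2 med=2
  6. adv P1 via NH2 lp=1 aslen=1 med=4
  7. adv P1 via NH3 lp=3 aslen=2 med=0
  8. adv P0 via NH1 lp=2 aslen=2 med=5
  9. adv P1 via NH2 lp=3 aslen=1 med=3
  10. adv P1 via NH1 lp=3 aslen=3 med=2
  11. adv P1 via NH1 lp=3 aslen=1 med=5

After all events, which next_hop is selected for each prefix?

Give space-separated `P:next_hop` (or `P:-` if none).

Answer: P0:NH3 P1:NH2

Derivation:
Op 1: best P0=NH0 P1=-
Op 2: best P0=NH0 P1=-
Op 3: best P0=NH0 P1=NH3
Op 4: best P0=NH3 P1=NH3
Op 5: best P0=NH3 P1=NH3
Op 6: best P0=NH3 P1=NH3
Op 7: best P0=NH3 P1=NH3
Op 8: best P0=NH3 P1=NH3
Op 9: best P0=NH3 P1=NH2
Op 10: best P0=NH3 P1=NH2
Op 11: best P0=NH3 P1=NH2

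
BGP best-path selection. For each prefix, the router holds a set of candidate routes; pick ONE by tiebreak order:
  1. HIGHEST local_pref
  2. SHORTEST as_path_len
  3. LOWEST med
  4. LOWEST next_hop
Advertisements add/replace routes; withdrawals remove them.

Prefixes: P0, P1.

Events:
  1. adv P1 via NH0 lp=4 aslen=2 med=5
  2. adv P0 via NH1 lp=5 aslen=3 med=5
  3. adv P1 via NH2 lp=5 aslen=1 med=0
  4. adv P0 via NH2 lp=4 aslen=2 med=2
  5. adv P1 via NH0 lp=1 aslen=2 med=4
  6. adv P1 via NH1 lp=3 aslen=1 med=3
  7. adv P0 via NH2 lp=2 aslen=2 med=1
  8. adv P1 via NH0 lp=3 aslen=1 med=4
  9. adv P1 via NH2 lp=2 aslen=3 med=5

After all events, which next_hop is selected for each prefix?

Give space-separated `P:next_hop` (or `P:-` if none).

Answer: P0:NH1 P1:NH1

Derivation:
Op 1: best P0=- P1=NH0
Op 2: best P0=NH1 P1=NH0
Op 3: best P0=NH1 P1=NH2
Op 4: best P0=NH1 P1=NH2
Op 5: best P0=NH1 P1=NH2
Op 6: best P0=NH1 P1=NH2
Op 7: best P0=NH1 P1=NH2
Op 8: best P0=NH1 P1=NH2
Op 9: best P0=NH1 P1=NH1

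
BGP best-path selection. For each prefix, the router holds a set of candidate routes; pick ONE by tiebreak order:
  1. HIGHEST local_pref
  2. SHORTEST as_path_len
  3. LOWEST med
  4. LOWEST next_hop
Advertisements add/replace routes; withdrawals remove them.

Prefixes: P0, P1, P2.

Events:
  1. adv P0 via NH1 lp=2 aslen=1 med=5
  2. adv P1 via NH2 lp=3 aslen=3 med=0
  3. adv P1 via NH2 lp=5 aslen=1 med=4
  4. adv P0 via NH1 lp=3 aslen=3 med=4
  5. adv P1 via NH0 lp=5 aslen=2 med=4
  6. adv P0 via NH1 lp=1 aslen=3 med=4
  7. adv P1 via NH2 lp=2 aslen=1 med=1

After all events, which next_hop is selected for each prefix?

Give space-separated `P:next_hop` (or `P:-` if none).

Answer: P0:NH1 P1:NH0 P2:-

Derivation:
Op 1: best P0=NH1 P1=- P2=-
Op 2: best P0=NH1 P1=NH2 P2=-
Op 3: best P0=NH1 P1=NH2 P2=-
Op 4: best P0=NH1 P1=NH2 P2=-
Op 5: best P0=NH1 P1=NH2 P2=-
Op 6: best P0=NH1 P1=NH2 P2=-
Op 7: best P0=NH1 P1=NH0 P2=-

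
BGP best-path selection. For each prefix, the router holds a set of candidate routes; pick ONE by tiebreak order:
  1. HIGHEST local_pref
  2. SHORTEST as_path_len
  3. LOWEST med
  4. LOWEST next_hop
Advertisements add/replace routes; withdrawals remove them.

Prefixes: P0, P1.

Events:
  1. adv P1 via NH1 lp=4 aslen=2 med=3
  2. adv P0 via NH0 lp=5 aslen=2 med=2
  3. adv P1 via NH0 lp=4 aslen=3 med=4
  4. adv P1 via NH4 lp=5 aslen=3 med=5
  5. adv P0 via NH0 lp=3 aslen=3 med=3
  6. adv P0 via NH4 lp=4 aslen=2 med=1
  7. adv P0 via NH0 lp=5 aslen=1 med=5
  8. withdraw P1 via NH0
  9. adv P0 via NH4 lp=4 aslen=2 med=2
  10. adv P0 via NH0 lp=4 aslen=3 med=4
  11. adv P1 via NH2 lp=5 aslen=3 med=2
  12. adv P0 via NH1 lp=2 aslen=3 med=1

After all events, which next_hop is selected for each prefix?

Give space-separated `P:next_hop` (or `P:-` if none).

Answer: P0:NH4 P1:NH2

Derivation:
Op 1: best P0=- P1=NH1
Op 2: best P0=NH0 P1=NH1
Op 3: best P0=NH0 P1=NH1
Op 4: best P0=NH0 P1=NH4
Op 5: best P0=NH0 P1=NH4
Op 6: best P0=NH4 P1=NH4
Op 7: best P0=NH0 P1=NH4
Op 8: best P0=NH0 P1=NH4
Op 9: best P0=NH0 P1=NH4
Op 10: best P0=NH4 P1=NH4
Op 11: best P0=NH4 P1=NH2
Op 12: best P0=NH4 P1=NH2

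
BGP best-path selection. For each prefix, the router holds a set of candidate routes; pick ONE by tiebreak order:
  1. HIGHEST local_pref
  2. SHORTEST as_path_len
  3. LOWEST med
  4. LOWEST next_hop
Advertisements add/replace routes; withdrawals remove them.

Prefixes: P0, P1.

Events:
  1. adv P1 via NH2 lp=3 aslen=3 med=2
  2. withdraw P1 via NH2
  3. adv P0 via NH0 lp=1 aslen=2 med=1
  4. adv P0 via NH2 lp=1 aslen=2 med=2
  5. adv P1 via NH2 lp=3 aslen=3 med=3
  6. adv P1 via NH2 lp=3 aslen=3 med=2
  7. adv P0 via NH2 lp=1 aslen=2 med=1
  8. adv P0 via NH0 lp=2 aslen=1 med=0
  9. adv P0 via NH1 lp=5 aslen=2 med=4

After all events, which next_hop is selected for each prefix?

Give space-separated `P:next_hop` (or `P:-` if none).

Answer: P0:NH1 P1:NH2

Derivation:
Op 1: best P0=- P1=NH2
Op 2: best P0=- P1=-
Op 3: best P0=NH0 P1=-
Op 4: best P0=NH0 P1=-
Op 5: best P0=NH0 P1=NH2
Op 6: best P0=NH0 P1=NH2
Op 7: best P0=NH0 P1=NH2
Op 8: best P0=NH0 P1=NH2
Op 9: best P0=NH1 P1=NH2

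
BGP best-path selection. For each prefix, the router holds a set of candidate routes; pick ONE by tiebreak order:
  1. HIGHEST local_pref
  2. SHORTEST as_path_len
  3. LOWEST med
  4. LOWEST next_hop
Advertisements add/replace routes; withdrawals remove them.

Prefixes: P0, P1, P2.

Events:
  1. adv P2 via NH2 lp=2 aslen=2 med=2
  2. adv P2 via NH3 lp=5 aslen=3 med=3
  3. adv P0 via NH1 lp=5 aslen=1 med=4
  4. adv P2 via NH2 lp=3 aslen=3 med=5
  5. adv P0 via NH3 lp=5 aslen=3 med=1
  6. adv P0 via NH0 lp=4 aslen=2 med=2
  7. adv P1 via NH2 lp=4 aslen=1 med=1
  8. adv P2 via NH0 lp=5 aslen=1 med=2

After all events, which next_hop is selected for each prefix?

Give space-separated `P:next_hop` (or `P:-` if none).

Op 1: best P0=- P1=- P2=NH2
Op 2: best P0=- P1=- P2=NH3
Op 3: best P0=NH1 P1=- P2=NH3
Op 4: best P0=NH1 P1=- P2=NH3
Op 5: best P0=NH1 P1=- P2=NH3
Op 6: best P0=NH1 P1=- P2=NH3
Op 7: best P0=NH1 P1=NH2 P2=NH3
Op 8: best P0=NH1 P1=NH2 P2=NH0

Answer: P0:NH1 P1:NH2 P2:NH0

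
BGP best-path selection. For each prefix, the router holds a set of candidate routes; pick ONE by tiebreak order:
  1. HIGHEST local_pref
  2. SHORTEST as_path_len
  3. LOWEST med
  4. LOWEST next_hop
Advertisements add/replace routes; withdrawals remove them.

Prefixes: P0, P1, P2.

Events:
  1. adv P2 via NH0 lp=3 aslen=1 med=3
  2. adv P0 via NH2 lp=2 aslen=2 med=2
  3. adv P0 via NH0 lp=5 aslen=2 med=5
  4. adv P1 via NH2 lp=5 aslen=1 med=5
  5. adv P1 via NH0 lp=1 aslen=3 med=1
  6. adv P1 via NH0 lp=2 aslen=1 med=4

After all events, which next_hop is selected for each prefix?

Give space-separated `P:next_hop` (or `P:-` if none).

Answer: P0:NH0 P1:NH2 P2:NH0

Derivation:
Op 1: best P0=- P1=- P2=NH0
Op 2: best P0=NH2 P1=- P2=NH0
Op 3: best P0=NH0 P1=- P2=NH0
Op 4: best P0=NH0 P1=NH2 P2=NH0
Op 5: best P0=NH0 P1=NH2 P2=NH0
Op 6: best P0=NH0 P1=NH2 P2=NH0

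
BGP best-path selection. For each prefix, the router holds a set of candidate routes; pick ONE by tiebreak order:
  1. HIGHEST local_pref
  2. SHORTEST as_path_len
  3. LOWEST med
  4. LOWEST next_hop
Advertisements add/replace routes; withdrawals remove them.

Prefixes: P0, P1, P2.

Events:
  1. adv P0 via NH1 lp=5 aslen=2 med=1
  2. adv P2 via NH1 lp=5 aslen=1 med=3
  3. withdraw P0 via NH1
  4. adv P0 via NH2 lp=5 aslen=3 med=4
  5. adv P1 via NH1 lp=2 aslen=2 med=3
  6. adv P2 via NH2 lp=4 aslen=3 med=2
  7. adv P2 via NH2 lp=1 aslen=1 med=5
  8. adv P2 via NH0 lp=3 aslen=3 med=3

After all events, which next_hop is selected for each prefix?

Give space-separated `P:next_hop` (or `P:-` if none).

Op 1: best P0=NH1 P1=- P2=-
Op 2: best P0=NH1 P1=- P2=NH1
Op 3: best P0=- P1=- P2=NH1
Op 4: best P0=NH2 P1=- P2=NH1
Op 5: best P0=NH2 P1=NH1 P2=NH1
Op 6: best P0=NH2 P1=NH1 P2=NH1
Op 7: best P0=NH2 P1=NH1 P2=NH1
Op 8: best P0=NH2 P1=NH1 P2=NH1

Answer: P0:NH2 P1:NH1 P2:NH1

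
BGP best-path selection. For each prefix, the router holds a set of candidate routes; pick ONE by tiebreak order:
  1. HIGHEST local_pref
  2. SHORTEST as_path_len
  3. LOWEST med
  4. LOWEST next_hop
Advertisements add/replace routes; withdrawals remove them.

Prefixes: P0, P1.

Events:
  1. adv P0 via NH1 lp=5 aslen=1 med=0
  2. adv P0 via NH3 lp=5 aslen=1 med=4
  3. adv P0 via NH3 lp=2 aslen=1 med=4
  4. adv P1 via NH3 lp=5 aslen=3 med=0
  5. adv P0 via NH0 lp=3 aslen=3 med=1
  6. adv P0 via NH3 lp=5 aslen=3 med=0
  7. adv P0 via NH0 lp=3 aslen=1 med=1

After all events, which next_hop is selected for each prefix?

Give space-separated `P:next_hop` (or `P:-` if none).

Op 1: best P0=NH1 P1=-
Op 2: best P0=NH1 P1=-
Op 3: best P0=NH1 P1=-
Op 4: best P0=NH1 P1=NH3
Op 5: best P0=NH1 P1=NH3
Op 6: best P0=NH1 P1=NH3
Op 7: best P0=NH1 P1=NH3

Answer: P0:NH1 P1:NH3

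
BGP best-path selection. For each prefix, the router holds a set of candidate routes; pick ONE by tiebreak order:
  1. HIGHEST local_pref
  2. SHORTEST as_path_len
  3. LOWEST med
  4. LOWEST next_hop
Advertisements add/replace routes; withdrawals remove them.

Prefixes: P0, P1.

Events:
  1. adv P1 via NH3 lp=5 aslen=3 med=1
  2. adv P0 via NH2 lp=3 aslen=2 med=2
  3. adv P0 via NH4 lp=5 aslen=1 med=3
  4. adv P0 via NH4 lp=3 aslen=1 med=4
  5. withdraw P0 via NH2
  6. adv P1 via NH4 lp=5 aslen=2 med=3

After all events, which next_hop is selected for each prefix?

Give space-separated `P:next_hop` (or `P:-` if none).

Answer: P0:NH4 P1:NH4

Derivation:
Op 1: best P0=- P1=NH3
Op 2: best P0=NH2 P1=NH3
Op 3: best P0=NH4 P1=NH3
Op 4: best P0=NH4 P1=NH3
Op 5: best P0=NH4 P1=NH3
Op 6: best P0=NH4 P1=NH4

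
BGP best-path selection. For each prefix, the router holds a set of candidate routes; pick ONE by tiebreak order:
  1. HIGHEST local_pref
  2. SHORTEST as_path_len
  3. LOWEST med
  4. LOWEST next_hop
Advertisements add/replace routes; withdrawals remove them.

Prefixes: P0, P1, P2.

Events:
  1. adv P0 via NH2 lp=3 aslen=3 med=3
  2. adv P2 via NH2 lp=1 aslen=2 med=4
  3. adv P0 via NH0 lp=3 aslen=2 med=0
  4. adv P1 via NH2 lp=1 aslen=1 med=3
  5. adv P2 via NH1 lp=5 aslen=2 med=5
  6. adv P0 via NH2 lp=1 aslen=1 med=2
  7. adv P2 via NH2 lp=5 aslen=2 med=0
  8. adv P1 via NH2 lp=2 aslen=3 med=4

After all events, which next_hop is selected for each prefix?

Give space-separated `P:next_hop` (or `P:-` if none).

Op 1: best P0=NH2 P1=- P2=-
Op 2: best P0=NH2 P1=- P2=NH2
Op 3: best P0=NH0 P1=- P2=NH2
Op 4: best P0=NH0 P1=NH2 P2=NH2
Op 5: best P0=NH0 P1=NH2 P2=NH1
Op 6: best P0=NH0 P1=NH2 P2=NH1
Op 7: best P0=NH0 P1=NH2 P2=NH2
Op 8: best P0=NH0 P1=NH2 P2=NH2

Answer: P0:NH0 P1:NH2 P2:NH2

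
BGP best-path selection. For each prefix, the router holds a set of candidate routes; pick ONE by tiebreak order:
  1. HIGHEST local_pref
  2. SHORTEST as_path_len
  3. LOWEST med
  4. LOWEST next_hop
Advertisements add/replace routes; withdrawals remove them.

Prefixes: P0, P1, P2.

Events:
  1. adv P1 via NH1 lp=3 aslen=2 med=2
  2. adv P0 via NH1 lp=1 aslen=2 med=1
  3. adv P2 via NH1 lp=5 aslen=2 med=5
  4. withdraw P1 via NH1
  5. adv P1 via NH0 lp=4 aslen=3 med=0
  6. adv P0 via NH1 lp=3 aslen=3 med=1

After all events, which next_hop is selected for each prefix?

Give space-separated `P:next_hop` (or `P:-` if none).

Op 1: best P0=- P1=NH1 P2=-
Op 2: best P0=NH1 P1=NH1 P2=-
Op 3: best P0=NH1 P1=NH1 P2=NH1
Op 4: best P0=NH1 P1=- P2=NH1
Op 5: best P0=NH1 P1=NH0 P2=NH1
Op 6: best P0=NH1 P1=NH0 P2=NH1

Answer: P0:NH1 P1:NH0 P2:NH1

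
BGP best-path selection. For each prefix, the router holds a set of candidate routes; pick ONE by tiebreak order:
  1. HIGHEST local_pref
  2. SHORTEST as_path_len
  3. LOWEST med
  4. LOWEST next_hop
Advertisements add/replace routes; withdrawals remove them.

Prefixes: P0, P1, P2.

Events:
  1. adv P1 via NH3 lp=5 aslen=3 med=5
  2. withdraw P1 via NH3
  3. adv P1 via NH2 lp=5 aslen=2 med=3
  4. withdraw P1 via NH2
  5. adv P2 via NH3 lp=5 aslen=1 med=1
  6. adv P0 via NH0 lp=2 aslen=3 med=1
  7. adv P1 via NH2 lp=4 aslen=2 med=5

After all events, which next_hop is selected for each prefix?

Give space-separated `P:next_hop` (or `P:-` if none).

Op 1: best P0=- P1=NH3 P2=-
Op 2: best P0=- P1=- P2=-
Op 3: best P0=- P1=NH2 P2=-
Op 4: best P0=- P1=- P2=-
Op 5: best P0=- P1=- P2=NH3
Op 6: best P0=NH0 P1=- P2=NH3
Op 7: best P0=NH0 P1=NH2 P2=NH3

Answer: P0:NH0 P1:NH2 P2:NH3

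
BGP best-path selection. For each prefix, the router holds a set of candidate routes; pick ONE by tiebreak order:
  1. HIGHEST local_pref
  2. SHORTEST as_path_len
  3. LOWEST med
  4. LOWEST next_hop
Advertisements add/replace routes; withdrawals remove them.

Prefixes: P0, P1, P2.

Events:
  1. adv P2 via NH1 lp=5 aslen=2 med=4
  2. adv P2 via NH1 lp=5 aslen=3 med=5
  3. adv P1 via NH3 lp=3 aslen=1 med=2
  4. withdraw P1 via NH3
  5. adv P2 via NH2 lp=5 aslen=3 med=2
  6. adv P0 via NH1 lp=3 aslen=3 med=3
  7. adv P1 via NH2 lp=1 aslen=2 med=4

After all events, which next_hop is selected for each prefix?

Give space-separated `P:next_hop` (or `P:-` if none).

Answer: P0:NH1 P1:NH2 P2:NH2

Derivation:
Op 1: best P0=- P1=- P2=NH1
Op 2: best P0=- P1=- P2=NH1
Op 3: best P0=- P1=NH3 P2=NH1
Op 4: best P0=- P1=- P2=NH1
Op 5: best P0=- P1=- P2=NH2
Op 6: best P0=NH1 P1=- P2=NH2
Op 7: best P0=NH1 P1=NH2 P2=NH2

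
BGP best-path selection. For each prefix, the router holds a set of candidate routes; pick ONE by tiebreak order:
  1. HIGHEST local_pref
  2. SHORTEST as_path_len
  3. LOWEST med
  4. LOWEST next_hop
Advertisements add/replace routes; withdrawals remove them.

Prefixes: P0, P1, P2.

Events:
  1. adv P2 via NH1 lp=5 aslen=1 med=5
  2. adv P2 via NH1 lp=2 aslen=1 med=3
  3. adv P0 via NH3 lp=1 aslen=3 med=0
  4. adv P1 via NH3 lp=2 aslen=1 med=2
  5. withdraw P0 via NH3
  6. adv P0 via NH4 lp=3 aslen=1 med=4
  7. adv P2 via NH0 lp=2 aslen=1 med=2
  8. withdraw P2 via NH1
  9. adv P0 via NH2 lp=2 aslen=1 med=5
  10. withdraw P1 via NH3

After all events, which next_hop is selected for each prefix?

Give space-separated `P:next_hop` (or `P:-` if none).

Op 1: best P0=- P1=- P2=NH1
Op 2: best P0=- P1=- P2=NH1
Op 3: best P0=NH3 P1=- P2=NH1
Op 4: best P0=NH3 P1=NH3 P2=NH1
Op 5: best P0=- P1=NH3 P2=NH1
Op 6: best P0=NH4 P1=NH3 P2=NH1
Op 7: best P0=NH4 P1=NH3 P2=NH0
Op 8: best P0=NH4 P1=NH3 P2=NH0
Op 9: best P0=NH4 P1=NH3 P2=NH0
Op 10: best P0=NH4 P1=- P2=NH0

Answer: P0:NH4 P1:- P2:NH0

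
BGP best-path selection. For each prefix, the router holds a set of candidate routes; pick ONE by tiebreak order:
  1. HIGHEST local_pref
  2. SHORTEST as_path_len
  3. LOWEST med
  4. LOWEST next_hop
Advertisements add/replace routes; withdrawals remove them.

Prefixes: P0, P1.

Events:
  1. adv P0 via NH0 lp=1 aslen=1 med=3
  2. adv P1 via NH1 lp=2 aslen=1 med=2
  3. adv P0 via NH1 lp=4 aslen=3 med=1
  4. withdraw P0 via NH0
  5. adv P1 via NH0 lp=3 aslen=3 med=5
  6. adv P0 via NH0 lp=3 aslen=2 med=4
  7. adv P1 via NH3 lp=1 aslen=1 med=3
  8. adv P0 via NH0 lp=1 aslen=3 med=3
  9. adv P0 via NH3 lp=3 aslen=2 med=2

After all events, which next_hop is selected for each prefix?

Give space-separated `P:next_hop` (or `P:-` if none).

Answer: P0:NH1 P1:NH0

Derivation:
Op 1: best P0=NH0 P1=-
Op 2: best P0=NH0 P1=NH1
Op 3: best P0=NH1 P1=NH1
Op 4: best P0=NH1 P1=NH1
Op 5: best P0=NH1 P1=NH0
Op 6: best P0=NH1 P1=NH0
Op 7: best P0=NH1 P1=NH0
Op 8: best P0=NH1 P1=NH0
Op 9: best P0=NH1 P1=NH0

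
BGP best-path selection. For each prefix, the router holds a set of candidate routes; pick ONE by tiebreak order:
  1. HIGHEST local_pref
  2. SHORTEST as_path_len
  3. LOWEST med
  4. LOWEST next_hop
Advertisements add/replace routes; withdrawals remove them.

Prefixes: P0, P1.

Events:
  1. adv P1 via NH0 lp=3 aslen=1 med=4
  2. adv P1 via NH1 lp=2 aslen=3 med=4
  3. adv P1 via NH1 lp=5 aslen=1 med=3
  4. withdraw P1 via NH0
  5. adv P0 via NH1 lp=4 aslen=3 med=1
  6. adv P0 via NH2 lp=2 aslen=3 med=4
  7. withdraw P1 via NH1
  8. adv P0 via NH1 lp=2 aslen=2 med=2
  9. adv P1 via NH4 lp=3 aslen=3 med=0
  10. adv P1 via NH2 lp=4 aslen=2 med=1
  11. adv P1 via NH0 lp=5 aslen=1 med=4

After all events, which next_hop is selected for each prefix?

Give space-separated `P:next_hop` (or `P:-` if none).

Op 1: best P0=- P1=NH0
Op 2: best P0=- P1=NH0
Op 3: best P0=- P1=NH1
Op 4: best P0=- P1=NH1
Op 5: best P0=NH1 P1=NH1
Op 6: best P0=NH1 P1=NH1
Op 7: best P0=NH1 P1=-
Op 8: best P0=NH1 P1=-
Op 9: best P0=NH1 P1=NH4
Op 10: best P0=NH1 P1=NH2
Op 11: best P0=NH1 P1=NH0

Answer: P0:NH1 P1:NH0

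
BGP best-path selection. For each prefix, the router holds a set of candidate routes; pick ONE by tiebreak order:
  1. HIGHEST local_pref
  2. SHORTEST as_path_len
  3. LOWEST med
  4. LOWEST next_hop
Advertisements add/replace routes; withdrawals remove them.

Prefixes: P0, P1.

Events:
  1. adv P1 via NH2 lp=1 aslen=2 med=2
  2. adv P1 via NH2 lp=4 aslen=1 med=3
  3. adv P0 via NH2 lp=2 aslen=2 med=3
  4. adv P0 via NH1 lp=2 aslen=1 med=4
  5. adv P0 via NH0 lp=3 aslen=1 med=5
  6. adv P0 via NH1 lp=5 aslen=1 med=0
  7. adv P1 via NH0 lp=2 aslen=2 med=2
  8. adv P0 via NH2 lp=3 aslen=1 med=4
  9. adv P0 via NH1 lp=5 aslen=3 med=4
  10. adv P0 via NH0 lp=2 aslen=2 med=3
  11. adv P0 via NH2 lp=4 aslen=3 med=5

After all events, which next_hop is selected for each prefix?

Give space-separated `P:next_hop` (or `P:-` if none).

Answer: P0:NH1 P1:NH2

Derivation:
Op 1: best P0=- P1=NH2
Op 2: best P0=- P1=NH2
Op 3: best P0=NH2 P1=NH2
Op 4: best P0=NH1 P1=NH2
Op 5: best P0=NH0 P1=NH2
Op 6: best P0=NH1 P1=NH2
Op 7: best P0=NH1 P1=NH2
Op 8: best P0=NH1 P1=NH2
Op 9: best P0=NH1 P1=NH2
Op 10: best P0=NH1 P1=NH2
Op 11: best P0=NH1 P1=NH2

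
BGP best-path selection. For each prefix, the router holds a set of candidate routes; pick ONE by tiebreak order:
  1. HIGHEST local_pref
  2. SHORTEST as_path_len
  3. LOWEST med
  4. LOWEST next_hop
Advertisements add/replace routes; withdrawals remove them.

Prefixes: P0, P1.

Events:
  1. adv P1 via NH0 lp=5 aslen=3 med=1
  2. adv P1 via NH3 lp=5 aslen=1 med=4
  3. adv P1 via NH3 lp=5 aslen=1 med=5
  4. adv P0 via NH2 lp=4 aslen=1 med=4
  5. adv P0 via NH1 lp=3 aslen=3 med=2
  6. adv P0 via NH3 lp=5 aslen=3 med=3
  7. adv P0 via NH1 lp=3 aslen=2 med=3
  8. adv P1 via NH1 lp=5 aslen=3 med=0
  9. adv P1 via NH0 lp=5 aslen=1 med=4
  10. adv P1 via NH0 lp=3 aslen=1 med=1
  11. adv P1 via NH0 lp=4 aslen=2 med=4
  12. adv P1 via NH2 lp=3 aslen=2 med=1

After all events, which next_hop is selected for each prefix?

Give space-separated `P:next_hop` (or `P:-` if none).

Answer: P0:NH3 P1:NH3

Derivation:
Op 1: best P0=- P1=NH0
Op 2: best P0=- P1=NH3
Op 3: best P0=- P1=NH3
Op 4: best P0=NH2 P1=NH3
Op 5: best P0=NH2 P1=NH3
Op 6: best P0=NH3 P1=NH3
Op 7: best P0=NH3 P1=NH3
Op 8: best P0=NH3 P1=NH3
Op 9: best P0=NH3 P1=NH0
Op 10: best P0=NH3 P1=NH3
Op 11: best P0=NH3 P1=NH3
Op 12: best P0=NH3 P1=NH3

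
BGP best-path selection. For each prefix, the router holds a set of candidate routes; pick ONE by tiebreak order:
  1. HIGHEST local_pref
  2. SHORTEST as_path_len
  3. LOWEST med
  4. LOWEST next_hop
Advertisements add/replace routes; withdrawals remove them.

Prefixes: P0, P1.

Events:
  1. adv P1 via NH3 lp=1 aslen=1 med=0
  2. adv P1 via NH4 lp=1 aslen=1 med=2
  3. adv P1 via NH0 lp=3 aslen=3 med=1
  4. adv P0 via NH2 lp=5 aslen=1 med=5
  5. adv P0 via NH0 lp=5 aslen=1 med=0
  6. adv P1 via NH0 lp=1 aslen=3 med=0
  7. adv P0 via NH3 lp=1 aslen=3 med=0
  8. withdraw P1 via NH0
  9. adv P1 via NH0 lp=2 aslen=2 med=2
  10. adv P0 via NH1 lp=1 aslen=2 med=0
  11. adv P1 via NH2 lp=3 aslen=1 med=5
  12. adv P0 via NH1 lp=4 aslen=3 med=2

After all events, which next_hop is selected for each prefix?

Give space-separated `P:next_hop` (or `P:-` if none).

Op 1: best P0=- P1=NH3
Op 2: best P0=- P1=NH3
Op 3: best P0=- P1=NH0
Op 4: best P0=NH2 P1=NH0
Op 5: best P0=NH0 P1=NH0
Op 6: best P0=NH0 P1=NH3
Op 7: best P0=NH0 P1=NH3
Op 8: best P0=NH0 P1=NH3
Op 9: best P0=NH0 P1=NH0
Op 10: best P0=NH0 P1=NH0
Op 11: best P0=NH0 P1=NH2
Op 12: best P0=NH0 P1=NH2

Answer: P0:NH0 P1:NH2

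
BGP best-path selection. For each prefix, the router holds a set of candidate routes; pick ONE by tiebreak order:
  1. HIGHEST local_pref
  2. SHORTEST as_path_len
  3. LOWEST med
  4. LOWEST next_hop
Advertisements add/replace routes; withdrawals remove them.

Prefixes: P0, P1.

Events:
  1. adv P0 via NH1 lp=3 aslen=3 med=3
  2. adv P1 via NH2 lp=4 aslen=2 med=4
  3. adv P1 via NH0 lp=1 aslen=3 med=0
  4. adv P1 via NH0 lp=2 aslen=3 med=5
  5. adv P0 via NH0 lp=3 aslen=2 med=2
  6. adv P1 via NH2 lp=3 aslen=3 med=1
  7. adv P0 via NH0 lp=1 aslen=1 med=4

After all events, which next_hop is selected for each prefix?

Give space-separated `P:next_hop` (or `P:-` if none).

Answer: P0:NH1 P1:NH2

Derivation:
Op 1: best P0=NH1 P1=-
Op 2: best P0=NH1 P1=NH2
Op 3: best P0=NH1 P1=NH2
Op 4: best P0=NH1 P1=NH2
Op 5: best P0=NH0 P1=NH2
Op 6: best P0=NH0 P1=NH2
Op 7: best P0=NH1 P1=NH2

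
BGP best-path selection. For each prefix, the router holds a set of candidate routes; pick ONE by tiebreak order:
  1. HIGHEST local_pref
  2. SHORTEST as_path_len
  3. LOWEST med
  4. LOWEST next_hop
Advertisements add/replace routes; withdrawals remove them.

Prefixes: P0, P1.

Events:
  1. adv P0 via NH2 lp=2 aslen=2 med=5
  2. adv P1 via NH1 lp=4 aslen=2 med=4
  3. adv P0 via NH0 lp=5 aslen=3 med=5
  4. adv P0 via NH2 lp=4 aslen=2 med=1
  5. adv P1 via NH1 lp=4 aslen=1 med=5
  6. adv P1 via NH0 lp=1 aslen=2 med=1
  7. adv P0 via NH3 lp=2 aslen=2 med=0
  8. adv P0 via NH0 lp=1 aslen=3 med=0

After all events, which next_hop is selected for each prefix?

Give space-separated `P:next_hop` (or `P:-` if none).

Op 1: best P0=NH2 P1=-
Op 2: best P0=NH2 P1=NH1
Op 3: best P0=NH0 P1=NH1
Op 4: best P0=NH0 P1=NH1
Op 5: best P0=NH0 P1=NH1
Op 6: best P0=NH0 P1=NH1
Op 7: best P0=NH0 P1=NH1
Op 8: best P0=NH2 P1=NH1

Answer: P0:NH2 P1:NH1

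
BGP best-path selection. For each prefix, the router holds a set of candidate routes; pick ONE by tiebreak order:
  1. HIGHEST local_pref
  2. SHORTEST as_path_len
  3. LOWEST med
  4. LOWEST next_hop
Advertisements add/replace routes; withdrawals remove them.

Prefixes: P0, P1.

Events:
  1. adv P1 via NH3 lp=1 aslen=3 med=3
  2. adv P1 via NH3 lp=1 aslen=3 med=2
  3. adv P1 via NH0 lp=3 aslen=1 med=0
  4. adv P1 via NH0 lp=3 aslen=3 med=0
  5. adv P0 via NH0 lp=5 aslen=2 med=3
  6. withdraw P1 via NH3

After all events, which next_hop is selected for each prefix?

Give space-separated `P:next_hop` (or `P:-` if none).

Op 1: best P0=- P1=NH3
Op 2: best P0=- P1=NH3
Op 3: best P0=- P1=NH0
Op 4: best P0=- P1=NH0
Op 5: best P0=NH0 P1=NH0
Op 6: best P0=NH0 P1=NH0

Answer: P0:NH0 P1:NH0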